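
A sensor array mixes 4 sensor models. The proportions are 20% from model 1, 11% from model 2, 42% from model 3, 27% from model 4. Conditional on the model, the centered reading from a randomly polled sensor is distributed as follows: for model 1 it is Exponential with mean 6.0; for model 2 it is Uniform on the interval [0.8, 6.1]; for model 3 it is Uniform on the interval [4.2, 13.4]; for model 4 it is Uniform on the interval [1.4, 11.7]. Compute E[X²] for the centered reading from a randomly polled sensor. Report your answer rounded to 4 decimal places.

65.4247

For each component E[X²] = Var + (mean)², giving 1: 72; 2: 14.2433; 3: 84.4933; 4: 51.7433.
Overall E[X²] = 0.2·72 + 0.11·14.2433 + 0.42·84.4933 + 0.27·51.7433 = 65.4247.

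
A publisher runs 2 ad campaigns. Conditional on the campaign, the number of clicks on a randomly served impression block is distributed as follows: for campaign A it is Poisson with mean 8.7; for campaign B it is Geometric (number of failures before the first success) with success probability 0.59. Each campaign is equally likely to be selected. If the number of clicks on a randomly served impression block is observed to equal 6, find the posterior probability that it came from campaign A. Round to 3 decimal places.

Likelihoods P(X=6 | ·): A: 0.100328; B: 0.00280256.
Posterior ∝ prior × likelihood. Numerator for A: 0.5·0.100328 = 0.0501639.
Normalizing constant: 0.5·0.100328 + 0.5·0.00280256 = 0.0515652.
P(A | observation) = 0.0501639 / 0.0515652 = 0.972825.

0.973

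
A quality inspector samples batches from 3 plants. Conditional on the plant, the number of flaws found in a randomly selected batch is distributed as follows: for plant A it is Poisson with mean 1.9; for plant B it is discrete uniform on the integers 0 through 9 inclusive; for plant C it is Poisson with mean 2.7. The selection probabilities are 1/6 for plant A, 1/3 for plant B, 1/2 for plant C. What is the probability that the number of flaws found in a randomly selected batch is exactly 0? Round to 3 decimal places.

0.092

Conditional on each plant, P(X = 0): A: 0.149569; B: 0.1; C: 0.0672055.
By total probability, P(X = 0) = 0.166667·0.149569 + 0.333333·0.1 + 0.5·0.0672055 = 0.0918642.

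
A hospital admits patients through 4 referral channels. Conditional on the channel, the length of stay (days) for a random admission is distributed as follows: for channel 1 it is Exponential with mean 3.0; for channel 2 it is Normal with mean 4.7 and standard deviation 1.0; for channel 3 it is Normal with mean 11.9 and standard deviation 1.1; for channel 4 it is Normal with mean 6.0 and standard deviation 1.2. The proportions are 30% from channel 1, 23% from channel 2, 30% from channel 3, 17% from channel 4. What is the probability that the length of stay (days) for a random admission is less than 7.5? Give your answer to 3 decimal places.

Conditional on each channel, P(X < 7.5): 1: 0.917915; 2: 0.997445; 3: 3.16712e-05; 4: 0.89435.
By total probability, P(X < 7.5) = 0.3·0.917915 + 0.23·0.997445 + 0.3·3.16712e-05 + 0.17·0.89435 = 0.656836.

0.657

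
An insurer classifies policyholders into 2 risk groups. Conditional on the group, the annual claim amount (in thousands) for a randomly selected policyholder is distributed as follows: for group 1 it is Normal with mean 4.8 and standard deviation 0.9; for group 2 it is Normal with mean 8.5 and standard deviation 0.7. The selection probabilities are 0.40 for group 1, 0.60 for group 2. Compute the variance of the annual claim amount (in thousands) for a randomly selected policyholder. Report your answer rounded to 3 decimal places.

Per component, 1: μ=4.8, E[X²]=23.85; 2: μ=8.5, E[X²]=72.74.
E[X] = 0.4·4.8 + 0.6·8.5 = 7.02.
E[X²] = 0.4·23.85 + 0.6·72.74 = 53.184.
Var(X) = E[X²] − (E[X])² = 53.184 − 49.2804 = 3.9036.

3.904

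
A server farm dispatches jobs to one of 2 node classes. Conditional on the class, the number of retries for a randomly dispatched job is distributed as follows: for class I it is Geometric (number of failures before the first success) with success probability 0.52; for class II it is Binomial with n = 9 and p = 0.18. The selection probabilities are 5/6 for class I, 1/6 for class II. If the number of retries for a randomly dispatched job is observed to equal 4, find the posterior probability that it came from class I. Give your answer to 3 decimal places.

0.738

Likelihoods P(X=4 | ·): I: 0.0276038; II: 0.0490377.
Posterior ∝ prior × likelihood. Numerator for I: 0.833333·0.0276038 = 0.0230031.
Normalizing constant: 0.833333·0.0276038 + 0.166667·0.0490377 = 0.0311761.
P(I | observation) = 0.0230031 / 0.0311761 = 0.737846.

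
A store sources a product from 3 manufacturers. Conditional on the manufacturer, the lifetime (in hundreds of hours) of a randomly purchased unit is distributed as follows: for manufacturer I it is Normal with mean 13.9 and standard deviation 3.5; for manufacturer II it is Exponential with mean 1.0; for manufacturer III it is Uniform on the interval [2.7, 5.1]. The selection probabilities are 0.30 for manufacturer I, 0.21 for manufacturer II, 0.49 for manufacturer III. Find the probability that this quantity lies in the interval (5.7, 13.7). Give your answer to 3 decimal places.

0.141

Conditional on each manufacturer, P(5.7 < X < 13.7): I: 0.467647; II: 0.00334484; III: 0.
By total probability, P(5.7 < X < 13.7) = 0.3·0.467647 + 0.21·0.00334484 + 0.49·0 = 0.140997.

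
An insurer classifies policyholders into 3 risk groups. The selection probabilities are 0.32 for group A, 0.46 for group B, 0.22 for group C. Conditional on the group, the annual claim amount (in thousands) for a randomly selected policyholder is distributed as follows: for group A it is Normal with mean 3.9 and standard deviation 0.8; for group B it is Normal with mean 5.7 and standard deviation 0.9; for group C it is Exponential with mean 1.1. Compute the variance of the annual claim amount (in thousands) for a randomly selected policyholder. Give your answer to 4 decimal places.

4.0139

Per component, A: μ=3.9, E[X²]=15.85; B: μ=5.7, E[X²]=33.3; C: μ=1.1, E[X²]=2.42.
E[X] = 0.32·3.9 + 0.46·5.7 + 0.22·1.1 = 4.112.
E[X²] = 0.32·15.85 + 0.46·33.3 + 0.22·2.42 = 20.9224.
Var(X) = E[X²] − (E[X])² = 20.9224 − 16.9085 = 4.01386.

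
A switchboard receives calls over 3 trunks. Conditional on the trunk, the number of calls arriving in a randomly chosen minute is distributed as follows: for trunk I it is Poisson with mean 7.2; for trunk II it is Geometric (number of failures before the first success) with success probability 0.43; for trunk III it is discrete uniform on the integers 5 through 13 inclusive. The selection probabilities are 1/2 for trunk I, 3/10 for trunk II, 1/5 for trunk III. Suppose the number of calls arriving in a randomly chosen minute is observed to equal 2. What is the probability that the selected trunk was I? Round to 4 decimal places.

0.1876

Likelihoods P(X=2 | ·): I: 0.0193515; II: 0.139707; III: 0.
Posterior ∝ prior × likelihood. Numerator for I: 0.5·0.0193515 = 0.00967575.
Normalizing constant: 0.5·0.0193515 + 0.3·0.139707 + 0.2·0 = 0.0515879.
P(I | observation) = 0.00967575 / 0.0515879 = 0.187559.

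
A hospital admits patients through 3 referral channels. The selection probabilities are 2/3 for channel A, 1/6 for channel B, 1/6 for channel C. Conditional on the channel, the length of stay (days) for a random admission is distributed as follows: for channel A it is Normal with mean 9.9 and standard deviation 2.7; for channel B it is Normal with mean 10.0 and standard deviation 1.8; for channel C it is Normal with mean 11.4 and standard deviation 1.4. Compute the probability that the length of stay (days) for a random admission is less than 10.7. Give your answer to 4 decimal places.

0.5710

Conditional on each channel, P(X < 10.7): A: 0.616498; B: 0.651321; C: 0.308538.
By total probability, P(X < 10.7) = 0.666667·0.616498 + 0.166667·0.651321 + 0.166667·0.308538 = 0.570975.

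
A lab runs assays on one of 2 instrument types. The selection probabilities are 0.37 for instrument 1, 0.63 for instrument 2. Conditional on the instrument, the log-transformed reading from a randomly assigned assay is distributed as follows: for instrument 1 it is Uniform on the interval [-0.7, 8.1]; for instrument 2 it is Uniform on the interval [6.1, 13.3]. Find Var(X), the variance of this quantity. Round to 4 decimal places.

13.5009

Per component, 1: μ=3.7, E[X²]=20.1433; 2: μ=9.7, E[X²]=98.41.
E[X] = 0.37·3.7 + 0.63·9.7 = 7.48.
E[X²] = 0.37·20.1433 + 0.63·98.41 = 69.4513.
Var(X) = E[X²] − (E[X])² = 69.4513 − 55.9504 = 13.5009.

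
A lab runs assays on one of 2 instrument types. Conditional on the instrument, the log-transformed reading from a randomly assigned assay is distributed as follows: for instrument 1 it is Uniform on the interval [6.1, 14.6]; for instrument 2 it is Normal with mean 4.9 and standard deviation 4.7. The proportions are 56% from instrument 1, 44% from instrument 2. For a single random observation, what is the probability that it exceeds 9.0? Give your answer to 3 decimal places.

Conditional on each instrument, P(X > 9.0): 1: 0.658824; 2: 0.191511.
By total probability, P(X > 9.0) = 0.56·0.658824 + 0.44·0.191511 = 0.453206.

0.453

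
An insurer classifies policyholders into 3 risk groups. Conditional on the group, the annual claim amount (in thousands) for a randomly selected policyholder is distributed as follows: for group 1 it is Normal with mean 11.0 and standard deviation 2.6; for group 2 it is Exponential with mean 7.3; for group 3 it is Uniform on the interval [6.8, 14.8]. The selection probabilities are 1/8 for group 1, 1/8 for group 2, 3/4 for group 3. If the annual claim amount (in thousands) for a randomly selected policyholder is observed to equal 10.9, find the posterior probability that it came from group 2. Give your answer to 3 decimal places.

0.033

Likelihoods f(10.9 | ·): 1: 0.153326; 2: 0.0307758; 3: 0.125.
Posterior ∝ prior × likelihood. Numerator for 2: 0.125·0.0307758 = 0.00384698.
Normalizing constant: 0.125·0.153326 + 0.125·0.0307758 + 0.75·0.125 = 0.116763.
P(2 | observation) = 0.00384698 / 0.116763 = 0.032947.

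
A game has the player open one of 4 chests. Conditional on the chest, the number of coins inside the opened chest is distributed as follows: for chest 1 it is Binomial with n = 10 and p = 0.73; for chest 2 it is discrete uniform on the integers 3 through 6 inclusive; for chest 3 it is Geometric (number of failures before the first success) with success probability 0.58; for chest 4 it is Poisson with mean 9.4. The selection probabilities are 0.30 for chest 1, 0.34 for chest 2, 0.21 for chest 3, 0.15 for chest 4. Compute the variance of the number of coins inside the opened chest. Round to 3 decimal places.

11.024

Per component, 1: μ=7.3, E[X²]=55.261; 2: μ=4.5, E[X²]=21.5; 3: μ=0.724138, E[X²]=1.77289; 4: μ=9.4, E[X²]=97.76.
E[X] = 0.3·7.3 + 0.34·4.5 + 0.21·0.724138 + 0.15·9.4 = 5.28207.
E[X²] = 0.3·55.261 + 0.34·21.5 + 0.21·1.77289 + 0.15·97.76 = 38.9246.
Var(X) = E[X²] − (E[X])² = 38.9246 − 27.9003 = 11.0244.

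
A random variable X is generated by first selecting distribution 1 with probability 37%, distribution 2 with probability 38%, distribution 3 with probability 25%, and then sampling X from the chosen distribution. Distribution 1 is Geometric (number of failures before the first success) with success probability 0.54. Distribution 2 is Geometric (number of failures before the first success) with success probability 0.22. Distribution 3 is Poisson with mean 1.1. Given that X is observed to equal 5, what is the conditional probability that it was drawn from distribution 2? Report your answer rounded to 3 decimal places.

Likelihoods P(X=5 | ·): 1: 0.011122; 2: 0.0635178; 3: 0.00446744.
Posterior ∝ prior × likelihood. Numerator for 2: 0.38·0.0635178 = 0.0241368.
Normalizing constant: 0.37·0.011122 + 0.38·0.0635178 + 0.25·0.00446744 = 0.0293688.
P(2 | observation) = 0.0241368 / 0.0293688 = 0.821852.

0.822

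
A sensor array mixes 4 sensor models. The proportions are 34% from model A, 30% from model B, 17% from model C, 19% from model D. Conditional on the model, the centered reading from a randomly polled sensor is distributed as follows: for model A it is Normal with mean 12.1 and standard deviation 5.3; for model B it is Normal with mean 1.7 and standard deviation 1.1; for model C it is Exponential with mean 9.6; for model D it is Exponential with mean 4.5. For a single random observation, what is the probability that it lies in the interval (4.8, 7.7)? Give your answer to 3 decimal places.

Conditional on each model, P(4.8 < X < 7.7): A: 0.119015; B: 0.0024148; C: 0.158137; D: 0.163489.
By total probability, P(4.8 < X < 7.7) = 0.34·0.119015 + 0.3·0.0024148 + 0.17·0.158137 + 0.19·0.163489 = 0.0991358.

0.099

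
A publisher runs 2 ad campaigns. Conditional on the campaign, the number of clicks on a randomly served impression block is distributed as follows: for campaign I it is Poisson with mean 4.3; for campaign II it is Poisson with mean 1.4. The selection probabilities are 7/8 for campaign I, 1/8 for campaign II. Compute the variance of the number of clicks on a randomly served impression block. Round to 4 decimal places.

Per component, I: μ=4.3, E[X²]=22.79; II: μ=1.4, E[X²]=3.36.
E[X] = 0.875·4.3 + 0.125·1.4 = 3.9375.
E[X²] = 0.875·22.79 + 0.125·3.36 = 20.3612.
Var(X) = E[X²] − (E[X])² = 20.3612 − 15.5039 = 4.85734.

4.8573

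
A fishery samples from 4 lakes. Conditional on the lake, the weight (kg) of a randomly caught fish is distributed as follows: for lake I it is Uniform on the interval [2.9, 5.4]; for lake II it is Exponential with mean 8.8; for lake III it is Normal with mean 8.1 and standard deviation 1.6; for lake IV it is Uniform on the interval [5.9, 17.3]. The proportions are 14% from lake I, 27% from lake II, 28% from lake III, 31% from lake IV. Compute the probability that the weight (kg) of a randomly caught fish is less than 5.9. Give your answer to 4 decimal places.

Conditional on each lake, P(X < 5.9): I: 1; II: 0.488524; III: 0.0845657; IV: 0.
By total probability, P(X < 5.9) = 0.14·1 + 0.27·0.488524 + 0.28·0.0845657 + 0.31·0 = 0.29558.

0.2956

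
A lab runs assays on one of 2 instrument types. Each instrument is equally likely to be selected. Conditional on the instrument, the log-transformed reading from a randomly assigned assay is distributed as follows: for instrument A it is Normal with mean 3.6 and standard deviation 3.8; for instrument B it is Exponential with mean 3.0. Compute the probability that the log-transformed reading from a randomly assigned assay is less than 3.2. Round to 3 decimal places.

Conditional on each instrument, P(X < 3.2): A: 0.458083; B: 0.655846.
By total probability, P(X < 3.2) = 0.5·0.458083 + 0.5·0.655846 = 0.556965.

0.557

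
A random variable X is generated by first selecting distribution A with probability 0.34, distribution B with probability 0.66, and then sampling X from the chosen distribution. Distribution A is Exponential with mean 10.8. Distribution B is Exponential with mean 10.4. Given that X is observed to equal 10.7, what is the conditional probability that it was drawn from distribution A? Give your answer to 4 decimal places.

0.3401

Likelihoods f(10.7 | ·): A: 0.0343798; B: 0.0343672.
Posterior ∝ prior × likelihood. Numerator for A: 0.34·0.0343798 = 0.0116891.
Normalizing constant: 0.34·0.0343798 + 0.66·0.0343672 = 0.0343715.
P(A | observation) = 0.0116891 / 0.0343715 = 0.340082.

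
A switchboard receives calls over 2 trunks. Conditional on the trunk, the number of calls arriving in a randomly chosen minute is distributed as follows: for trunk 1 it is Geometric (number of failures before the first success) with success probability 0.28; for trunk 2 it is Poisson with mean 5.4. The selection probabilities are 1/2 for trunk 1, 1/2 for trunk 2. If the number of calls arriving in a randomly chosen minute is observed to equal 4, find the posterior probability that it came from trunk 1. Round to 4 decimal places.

0.3198

Likelihoods P(X=4 | ·): 1: 0.0752468; 2: 0.16002.
Posterior ∝ prior × likelihood. Numerator for 1: 0.5·0.0752468 = 0.0376234.
Normalizing constant: 0.5·0.0752468 + 0.5·0.16002 = 0.117633.
P(1 | observation) = 0.0376234 / 0.117633 = 0.319836.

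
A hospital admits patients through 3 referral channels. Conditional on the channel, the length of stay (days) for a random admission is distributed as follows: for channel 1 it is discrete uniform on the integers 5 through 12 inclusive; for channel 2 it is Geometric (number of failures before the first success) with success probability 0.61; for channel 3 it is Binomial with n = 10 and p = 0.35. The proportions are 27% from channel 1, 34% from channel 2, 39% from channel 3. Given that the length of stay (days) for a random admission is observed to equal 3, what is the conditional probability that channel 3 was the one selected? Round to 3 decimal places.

0.889

Likelihoods P(X=3 | ·): 1: 0; 2: 0.0361846; 3: 0.25222.
Posterior ∝ prior × likelihood. Numerator for 3: 0.39·0.25222 = 0.0983657.
Normalizing constant: 0.27·0 + 0.34·0.0361846 + 0.39·0.25222 = 0.110668.
P(3 | observation) = 0.0983657 / 0.110668 = 0.888832.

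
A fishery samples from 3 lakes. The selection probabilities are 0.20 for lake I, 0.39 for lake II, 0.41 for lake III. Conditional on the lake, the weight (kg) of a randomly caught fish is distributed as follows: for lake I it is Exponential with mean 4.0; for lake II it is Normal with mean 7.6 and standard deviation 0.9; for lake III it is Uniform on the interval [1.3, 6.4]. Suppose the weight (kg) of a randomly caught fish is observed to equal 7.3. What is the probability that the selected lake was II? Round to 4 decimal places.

Likelihoods f(7.3 | ·): I: 0.0403044; II: 0.419315; III: 0.
Posterior ∝ prior × likelihood. Numerator for II: 0.39·0.419315 = 0.163533.
Normalizing constant: 0.2·0.0403044 + 0.39·0.419315 + 0.41·0 = 0.171594.
P(II | observation) = 0.163533 / 0.171594 = 0.953023.

0.9530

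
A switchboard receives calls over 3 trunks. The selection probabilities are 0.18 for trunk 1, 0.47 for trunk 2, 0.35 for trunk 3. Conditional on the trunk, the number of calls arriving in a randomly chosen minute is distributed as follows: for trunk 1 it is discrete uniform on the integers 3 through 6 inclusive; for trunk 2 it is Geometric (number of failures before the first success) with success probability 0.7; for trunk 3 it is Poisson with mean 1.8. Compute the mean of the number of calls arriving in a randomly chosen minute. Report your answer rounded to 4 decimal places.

1.6414

Component means — 1: 4.5; 2: 0.428571; 3: 1.8.
E[X] = 0.18·4.5 + 0.47·0.428571 + 0.35·1.8 = 1.64143.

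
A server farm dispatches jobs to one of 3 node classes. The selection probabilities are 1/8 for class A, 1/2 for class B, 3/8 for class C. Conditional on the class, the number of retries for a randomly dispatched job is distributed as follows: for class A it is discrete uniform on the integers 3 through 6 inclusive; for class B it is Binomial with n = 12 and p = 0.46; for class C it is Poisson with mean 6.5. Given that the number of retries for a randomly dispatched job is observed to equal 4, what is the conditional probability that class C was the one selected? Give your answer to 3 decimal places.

0.274

Likelihoods P(X=4 | ·): A: 0.25; B: 0.160246; C: 0.111822.
Posterior ∝ prior × likelihood. Numerator for C: 0.375·0.111822 = 0.0419333.
Normalizing constant: 0.125·0.25 + 0.5·0.160246 + 0.375·0.111822 = 0.153306.
P(C | observation) = 0.0419333 / 0.153306 = 0.273527.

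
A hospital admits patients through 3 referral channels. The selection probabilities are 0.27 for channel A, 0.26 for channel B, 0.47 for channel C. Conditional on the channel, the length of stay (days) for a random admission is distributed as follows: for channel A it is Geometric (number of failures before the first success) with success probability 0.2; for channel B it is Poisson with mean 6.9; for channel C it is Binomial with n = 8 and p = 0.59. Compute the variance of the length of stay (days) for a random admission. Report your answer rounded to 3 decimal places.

9.340

Per component, A: μ=4, E[X²]=36; B: μ=6.9, E[X²]=54.51; C: μ=4.72, E[X²]=24.2136.
E[X] = 0.27·4 + 0.26·6.9 + 0.47·4.72 = 5.0924.
E[X²] = 0.27·36 + 0.26·54.51 + 0.47·24.2136 = 35.273.
Var(X) = E[X²] − (E[X])² = 35.273 − 25.9325 = 9.34045.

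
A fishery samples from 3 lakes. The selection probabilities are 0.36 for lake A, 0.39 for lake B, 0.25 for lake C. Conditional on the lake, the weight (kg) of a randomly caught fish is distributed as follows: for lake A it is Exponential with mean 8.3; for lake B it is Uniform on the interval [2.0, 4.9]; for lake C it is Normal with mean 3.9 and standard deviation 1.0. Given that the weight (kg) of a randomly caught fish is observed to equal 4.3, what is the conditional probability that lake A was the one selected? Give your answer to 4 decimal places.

Likelihoods f(4.3 | ·): A: 0.0717672; B: 0.344828; C: 0.36827.
Posterior ∝ prior × likelihood. Numerator for A: 0.36·0.0717672 = 0.0258362.
Normalizing constant: 0.36·0.0717672 + 0.39·0.344828 + 0.25·0.36827 = 0.252386.
P(A | observation) = 0.0258362 / 0.252386 = 0.102368.

0.1024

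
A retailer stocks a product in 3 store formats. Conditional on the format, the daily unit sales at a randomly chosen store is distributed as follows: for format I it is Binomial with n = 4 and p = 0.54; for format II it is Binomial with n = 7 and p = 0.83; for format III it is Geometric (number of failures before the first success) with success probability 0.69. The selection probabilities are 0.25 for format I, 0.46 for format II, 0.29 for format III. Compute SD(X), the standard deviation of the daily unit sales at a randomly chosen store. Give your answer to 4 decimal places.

Per component, I: μ=2.16, E[X²]=5.6592; II: μ=5.81, E[X²]=34.7438; III: μ=0.449275, E[X²]=0.852972.
E[X] = 0.25·2.16 + 0.46·5.81 + 0.29·0.449275 = 3.34289.
E[X²] = 0.25·5.6592 + 0.46·34.7438 + 0.29·0.852972 = 17.6443.
Var(X) = E[X²] − (E[X])² = 17.6443 − 11.1749 = 6.4694.
SD(X) = √6.4694 = 2.5435.

2.5435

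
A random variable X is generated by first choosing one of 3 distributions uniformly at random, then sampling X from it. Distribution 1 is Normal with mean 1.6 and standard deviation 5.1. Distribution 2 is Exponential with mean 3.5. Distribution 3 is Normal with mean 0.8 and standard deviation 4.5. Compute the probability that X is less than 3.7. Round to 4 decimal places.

Conditional on each component, P(X < 3.7): 1: 0.659744; 2: 0.652553; 3: 0.740356.
By total probability, P(X < 3.7) = 0.333333·0.659744 + 0.333333·0.652553 + 0.333333·0.740356 = 0.684218.

0.6842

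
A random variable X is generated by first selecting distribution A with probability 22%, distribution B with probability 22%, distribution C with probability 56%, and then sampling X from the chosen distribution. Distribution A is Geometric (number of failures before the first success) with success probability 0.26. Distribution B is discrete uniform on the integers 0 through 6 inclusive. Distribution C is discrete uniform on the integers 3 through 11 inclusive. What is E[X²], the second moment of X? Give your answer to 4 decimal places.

38.2237

For each component E[X²] = Var + (mean)², giving A: 19.0473; B: 13; C: 55.6667.
Overall E[X²] = 0.22·19.0473 + 0.22·13 + 0.56·55.6667 = 38.2237.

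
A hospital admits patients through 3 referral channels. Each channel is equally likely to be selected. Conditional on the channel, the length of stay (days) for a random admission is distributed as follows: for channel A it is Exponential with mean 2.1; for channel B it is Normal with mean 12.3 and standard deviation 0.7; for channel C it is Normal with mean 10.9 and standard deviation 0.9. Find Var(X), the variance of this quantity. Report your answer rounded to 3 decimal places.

Per component, A: μ=2.1, E[X²]=8.82; B: μ=12.3, E[X²]=151.78; C: μ=10.9, E[X²]=119.62.
E[X] = 0.333333·2.1 + 0.333333·12.3 + 0.333333·10.9 = 8.43333.
E[X²] = 0.333333·8.82 + 0.333333·151.78 + 0.333333·119.62 = 93.4067.
Var(X) = E[X²] − (E[X])² = 93.4067 − 71.1211 = 22.2856.

22.286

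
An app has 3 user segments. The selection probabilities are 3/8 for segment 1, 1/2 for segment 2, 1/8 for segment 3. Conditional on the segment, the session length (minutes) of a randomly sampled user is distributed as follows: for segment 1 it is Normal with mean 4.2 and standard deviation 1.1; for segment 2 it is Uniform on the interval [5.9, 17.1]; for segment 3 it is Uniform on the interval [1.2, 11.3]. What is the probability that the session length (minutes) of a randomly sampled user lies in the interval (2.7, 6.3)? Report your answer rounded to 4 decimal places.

0.3945

Conditional on each segment, P(2.7 < X < 6.3): 1: 0.885534; 2: 0.0357143; 3: 0.356436.
By total probability, P(2.7 < X < 6.3) = 0.375·0.885534 + 0.5·0.0357143 + 0.125·0.356436 = 0.394487.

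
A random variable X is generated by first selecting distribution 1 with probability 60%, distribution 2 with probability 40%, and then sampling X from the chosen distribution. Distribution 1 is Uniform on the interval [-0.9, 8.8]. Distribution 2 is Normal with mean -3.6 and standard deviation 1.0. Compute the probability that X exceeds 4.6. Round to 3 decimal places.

0.260

Conditional on each component, P(X > 4.6): 1: 0.43299; 2: 1.11022e-16.
By total probability, P(X > 4.6) = 0.6·0.43299 + 0.4·1.11022e-16 = 0.259794.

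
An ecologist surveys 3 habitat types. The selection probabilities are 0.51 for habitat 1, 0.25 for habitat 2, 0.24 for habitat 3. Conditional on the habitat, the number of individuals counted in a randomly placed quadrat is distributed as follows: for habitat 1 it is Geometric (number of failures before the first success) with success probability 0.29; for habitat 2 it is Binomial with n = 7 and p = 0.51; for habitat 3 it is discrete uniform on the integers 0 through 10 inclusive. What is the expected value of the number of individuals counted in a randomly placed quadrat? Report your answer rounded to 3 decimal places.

Component means — 1: 2.44828; 2: 3.57; 3: 5.
E[X] = 0.51·2.44828 + 0.25·3.57 + 0.24·5 = 3.34112.

3.341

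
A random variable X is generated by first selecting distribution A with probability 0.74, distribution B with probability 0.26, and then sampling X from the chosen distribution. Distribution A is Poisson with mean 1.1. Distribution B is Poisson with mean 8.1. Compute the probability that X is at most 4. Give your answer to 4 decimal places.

Conditional on each component, P(X ≤ 4): A: 0.994565; B: 0.0940485.
By total probability, P(X ≤ 4) = 0.74·0.994565 + 0.26·0.0940485 = 0.76043.

0.7604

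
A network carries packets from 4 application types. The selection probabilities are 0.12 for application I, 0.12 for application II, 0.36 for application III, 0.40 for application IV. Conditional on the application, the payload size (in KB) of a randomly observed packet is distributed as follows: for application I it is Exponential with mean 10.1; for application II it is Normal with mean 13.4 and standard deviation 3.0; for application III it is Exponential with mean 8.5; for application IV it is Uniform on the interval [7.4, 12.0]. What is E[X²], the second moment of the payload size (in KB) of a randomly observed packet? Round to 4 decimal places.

For each component E[X²] = Var + (mean)², giving I: 204.02; II: 188.56; III: 144.5; IV: 95.8533.
Overall E[X²] = 0.12·204.02 + 0.12·188.56 + 0.36·144.5 + 0.4·95.8533 = 137.471.

137.4709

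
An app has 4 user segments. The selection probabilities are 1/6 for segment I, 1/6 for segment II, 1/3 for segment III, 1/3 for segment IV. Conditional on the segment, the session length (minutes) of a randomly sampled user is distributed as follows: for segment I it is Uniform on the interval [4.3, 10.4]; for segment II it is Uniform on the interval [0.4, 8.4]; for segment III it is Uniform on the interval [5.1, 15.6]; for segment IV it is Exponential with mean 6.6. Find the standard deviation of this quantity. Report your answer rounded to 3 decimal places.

Per component, I: μ=7.35, E[X²]=57.1233; II: μ=4.4, E[X²]=24.6933; III: μ=10.35, E[X²]=116.31; IV: μ=6.6, E[X²]=87.12.
E[X] = 0.166667·7.35 + 0.166667·4.4 + 0.333333·10.35 + 0.333333·6.6 = 7.60833.
E[X²] = 0.166667·57.1233 + 0.166667·24.6933 + 0.333333·116.31 + 0.333333·87.12 = 81.4461.
Var(X) = E[X²] − (E[X])² = 81.4461 − 57.8867 = 23.5594.
SD(X) = √23.5594 = 4.8538.

4.854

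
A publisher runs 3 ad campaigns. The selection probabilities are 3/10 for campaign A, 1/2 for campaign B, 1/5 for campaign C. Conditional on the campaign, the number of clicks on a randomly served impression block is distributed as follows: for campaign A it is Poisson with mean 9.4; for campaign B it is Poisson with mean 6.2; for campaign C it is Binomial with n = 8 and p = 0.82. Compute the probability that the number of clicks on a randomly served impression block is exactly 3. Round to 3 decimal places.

Conditional on each campaign, P(X = 3): A: 0.0114515; B: 0.0806117; C: 0.00583435.
By total probability, P(X = 3) = 0.3·0.0114515 + 0.5·0.0806117 + 0.2·0.00583435 = 0.0449082.

0.045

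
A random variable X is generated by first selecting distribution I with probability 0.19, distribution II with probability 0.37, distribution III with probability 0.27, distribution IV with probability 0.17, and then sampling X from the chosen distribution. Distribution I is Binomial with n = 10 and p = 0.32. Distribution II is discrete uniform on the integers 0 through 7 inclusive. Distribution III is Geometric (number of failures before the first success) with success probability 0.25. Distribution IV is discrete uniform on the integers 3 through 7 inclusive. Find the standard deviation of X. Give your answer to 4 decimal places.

Per component, I: μ=3.2, E[X²]=12.416; II: μ=3.5, E[X²]=17.5; III: μ=3, E[X²]=21; IV: μ=5, E[X²]=27.
E[X] = 0.19·3.2 + 0.37·3.5 + 0.27·3 + 0.17·5 = 3.563.
E[X²] = 0.19·12.416 + 0.37·17.5 + 0.27·21 + 0.17·27 = 19.094.
Var(X) = E[X²] − (E[X])² = 19.094 − 12.695 = 6.39907.
SD(X) = √6.39907 = 2.52964.

2.5296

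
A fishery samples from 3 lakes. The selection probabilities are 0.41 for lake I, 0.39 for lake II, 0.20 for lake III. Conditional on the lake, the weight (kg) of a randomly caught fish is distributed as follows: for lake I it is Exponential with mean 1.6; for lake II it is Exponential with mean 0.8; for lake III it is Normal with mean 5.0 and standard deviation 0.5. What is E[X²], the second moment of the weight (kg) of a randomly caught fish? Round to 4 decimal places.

For each component E[X²] = Var + (mean)², giving I: 5.12; II: 1.28; III: 25.25.
Overall E[X²] = 0.41·5.12 + 0.39·1.28 + 0.2·25.25 = 7.6484.

7.6484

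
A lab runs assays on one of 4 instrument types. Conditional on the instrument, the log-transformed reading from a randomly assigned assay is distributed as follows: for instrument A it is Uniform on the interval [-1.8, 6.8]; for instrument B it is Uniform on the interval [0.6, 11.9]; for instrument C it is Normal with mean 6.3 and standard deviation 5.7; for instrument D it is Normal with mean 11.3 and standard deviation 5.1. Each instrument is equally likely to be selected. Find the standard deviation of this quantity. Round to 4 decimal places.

Per component, A: μ=2.5, E[X²]=12.4133; B: μ=6.25, E[X²]=49.7033; C: μ=6.3, E[X²]=72.18; D: μ=11.3, E[X²]=153.7.
E[X] = 0.25·2.5 + 0.25·6.25 + 0.25·6.3 + 0.25·11.3 = 6.5875.
E[X²] = 0.25·12.4133 + 0.25·49.7033 + 0.25·72.18 + 0.25·153.7 = 71.9992.
Var(X) = E[X²] − (E[X])² = 71.9992 − 43.3952 = 28.604.
SD(X) = √28.604 = 5.34827.

5.3483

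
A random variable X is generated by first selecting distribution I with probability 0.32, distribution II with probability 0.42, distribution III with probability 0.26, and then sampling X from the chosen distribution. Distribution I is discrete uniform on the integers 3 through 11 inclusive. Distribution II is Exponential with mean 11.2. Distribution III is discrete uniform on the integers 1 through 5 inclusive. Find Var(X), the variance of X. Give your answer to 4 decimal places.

66.3828

Per component, I: μ=7, E[X²]=55.6667; II: μ=11.2, E[X²]=250.88; III: μ=3, E[X²]=11.
E[X] = 0.32·7 + 0.42·11.2 + 0.26·3 = 7.724.
E[X²] = 0.32·55.6667 + 0.42·250.88 + 0.26·11 = 126.043.
Var(X) = E[X²] − (E[X])² = 126.043 − 59.6602 = 66.3828.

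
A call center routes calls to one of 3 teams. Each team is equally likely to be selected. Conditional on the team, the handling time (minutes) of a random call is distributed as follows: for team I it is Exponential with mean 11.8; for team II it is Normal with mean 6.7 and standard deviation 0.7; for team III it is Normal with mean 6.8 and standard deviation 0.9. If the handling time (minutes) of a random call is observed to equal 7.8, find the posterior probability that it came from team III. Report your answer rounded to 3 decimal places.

0.533

Likelihoods f(7.8 | ·): I: 0.0437564; II: 0.165803; III: 0.239103.
Posterior ∝ prior × likelihood. Numerator for III: 0.333333·0.239103 = 0.0797009.
Normalizing constant: 0.333333·0.0437564 + 0.333333·0.165803 + 0.333333·0.239103 = 0.149554.
P(III | observation) = 0.0797009 / 0.149554 = 0.532924.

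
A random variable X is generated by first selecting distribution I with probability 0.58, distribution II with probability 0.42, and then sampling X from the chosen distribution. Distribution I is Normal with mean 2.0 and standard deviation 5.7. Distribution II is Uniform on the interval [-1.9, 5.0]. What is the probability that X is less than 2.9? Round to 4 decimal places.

0.6186

Conditional on each component, P(X < 2.9): I: 0.56273; II: 0.695652.
By total probability, P(X < 2.9) = 0.58·0.56273 + 0.42·0.695652 = 0.618557.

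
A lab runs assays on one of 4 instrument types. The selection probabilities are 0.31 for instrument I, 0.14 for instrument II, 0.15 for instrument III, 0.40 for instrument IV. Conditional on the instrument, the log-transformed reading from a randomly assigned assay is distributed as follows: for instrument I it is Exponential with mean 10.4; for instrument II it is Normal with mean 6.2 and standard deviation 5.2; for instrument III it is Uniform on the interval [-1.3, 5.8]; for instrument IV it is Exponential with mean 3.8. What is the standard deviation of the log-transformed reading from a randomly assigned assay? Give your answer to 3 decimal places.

7.333

Per component, I: μ=10.4, E[X²]=216.32; II: μ=6.2, E[X²]=65.48; III: μ=2.25, E[X²]=9.26333; IV: μ=3.8, E[X²]=28.88.
E[X] = 0.31·10.4 + 0.14·6.2 + 0.15·2.25 + 0.4·3.8 = 5.9495.
E[X²] = 0.31·216.32 + 0.14·65.48 + 0.15·9.26333 + 0.4·28.88 = 89.1679.
Var(X) = E[X²] − (E[X])² = 89.1679 − 35.3966 = 53.7713.
SD(X) = √53.7713 = 7.3329.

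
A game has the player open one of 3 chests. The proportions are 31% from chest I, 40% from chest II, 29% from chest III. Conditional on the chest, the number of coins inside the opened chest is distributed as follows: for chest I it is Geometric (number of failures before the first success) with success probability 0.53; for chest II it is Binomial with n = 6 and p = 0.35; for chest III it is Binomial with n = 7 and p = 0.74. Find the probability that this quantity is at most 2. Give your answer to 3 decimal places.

0.541

Conditional on each chest, P(X ≤ 2): I: 0.896177; II: 0.647085; III: 0.0153436.
By total probability, P(X ≤ 2) = 0.31·0.896177 + 0.4·0.647085 + 0.29·0.0153436 = 0.541099.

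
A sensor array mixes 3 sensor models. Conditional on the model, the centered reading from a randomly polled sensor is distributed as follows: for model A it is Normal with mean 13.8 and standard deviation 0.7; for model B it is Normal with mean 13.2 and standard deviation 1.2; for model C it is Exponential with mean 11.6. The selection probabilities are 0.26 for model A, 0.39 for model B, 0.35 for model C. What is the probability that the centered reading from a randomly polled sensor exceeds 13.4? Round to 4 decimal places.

0.4656

Conditional on each model, P(X > 13.4): A: 0.716145; B: 0.433816; C: 0.315003.
By total probability, P(X > 13.4) = 0.26·0.716145 + 0.39·0.433816 + 0.35·0.315003 = 0.465637.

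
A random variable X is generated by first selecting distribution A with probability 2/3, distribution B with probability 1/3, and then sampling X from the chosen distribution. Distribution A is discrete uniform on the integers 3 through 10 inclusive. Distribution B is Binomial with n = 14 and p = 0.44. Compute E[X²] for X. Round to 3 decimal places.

45.465

For each component E[X²] = Var + (mean)², giving A: 47.5; B: 41.3952.
Overall E[X²] = 0.666667·47.5 + 0.333333·41.3952 = 45.4651.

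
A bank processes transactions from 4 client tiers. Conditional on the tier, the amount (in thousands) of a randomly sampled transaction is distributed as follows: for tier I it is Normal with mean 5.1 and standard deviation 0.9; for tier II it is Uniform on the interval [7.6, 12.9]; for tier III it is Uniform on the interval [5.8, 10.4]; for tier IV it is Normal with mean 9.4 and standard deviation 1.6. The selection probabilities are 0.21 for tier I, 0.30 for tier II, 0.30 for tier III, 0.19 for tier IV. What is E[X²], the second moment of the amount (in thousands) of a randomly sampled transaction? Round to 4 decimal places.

For each component E[X²] = Var + (mean)², giving I: 26.82; II: 107.403; III: 67.3733; IV: 90.92.
Overall E[X²] = 0.21·26.82 + 0.3·107.403 + 0.3·67.3733 + 0.19·90.92 = 75.34.

75.3400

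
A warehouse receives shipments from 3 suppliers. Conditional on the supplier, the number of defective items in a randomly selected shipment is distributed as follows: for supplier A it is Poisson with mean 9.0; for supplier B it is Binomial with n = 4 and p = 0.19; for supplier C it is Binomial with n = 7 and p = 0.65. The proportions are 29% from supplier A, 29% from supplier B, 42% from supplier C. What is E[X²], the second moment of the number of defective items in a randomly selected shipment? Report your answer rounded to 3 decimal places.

35.810

For each component E[X²] = Var + (mean)², giving A: 90; B: 1.1932; C: 22.295.
Overall E[X²] = 0.29·90 + 0.29·1.1932 + 0.42·22.295 = 35.8099.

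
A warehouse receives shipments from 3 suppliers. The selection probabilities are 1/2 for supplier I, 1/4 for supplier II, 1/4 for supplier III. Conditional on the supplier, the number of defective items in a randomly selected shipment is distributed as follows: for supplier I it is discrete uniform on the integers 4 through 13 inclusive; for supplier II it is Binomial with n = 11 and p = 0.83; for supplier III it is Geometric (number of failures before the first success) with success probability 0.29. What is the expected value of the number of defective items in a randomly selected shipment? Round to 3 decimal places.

Component means — I: 8.5; II: 9.13; III: 2.44828.
E[X] = 0.5·8.5 + 0.25·9.13 + 0.25·2.44828 = 7.14457.

7.145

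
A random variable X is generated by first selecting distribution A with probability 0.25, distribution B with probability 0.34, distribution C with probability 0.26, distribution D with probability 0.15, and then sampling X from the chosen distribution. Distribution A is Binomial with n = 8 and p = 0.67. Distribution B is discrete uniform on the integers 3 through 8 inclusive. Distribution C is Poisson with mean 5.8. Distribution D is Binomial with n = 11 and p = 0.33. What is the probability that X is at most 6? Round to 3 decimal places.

0.737

Conditional on each component, P(X ≤ 6): A: 0.79939; B: 0.666667; C: 0.638391; D: 0.963416.
By total probability, P(X ≤ 6) = 0.25·0.79939 + 0.34·0.666667 + 0.26·0.638391 + 0.15·0.963416 = 0.737008.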